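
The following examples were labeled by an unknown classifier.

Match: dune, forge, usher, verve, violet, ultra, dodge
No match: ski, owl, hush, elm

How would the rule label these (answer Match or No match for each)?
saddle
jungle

Match, Match

The distinguishing property — has ≥ 2 vowels — holds for all the 'Match' cases and none of the 'No match' cases.
saddle: 2 vowels, has this property → Match. jungle: 2 vowels, has this property → Match.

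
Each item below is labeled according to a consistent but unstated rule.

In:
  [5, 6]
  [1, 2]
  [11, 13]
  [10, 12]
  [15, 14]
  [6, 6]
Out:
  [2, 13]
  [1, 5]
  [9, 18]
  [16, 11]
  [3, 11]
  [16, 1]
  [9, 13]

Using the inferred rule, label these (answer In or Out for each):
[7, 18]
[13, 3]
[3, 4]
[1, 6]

Out, Out, In, Out

All 'In' examples share one property — |first − second| ≤ 2 — and every 'Out' example lacks it.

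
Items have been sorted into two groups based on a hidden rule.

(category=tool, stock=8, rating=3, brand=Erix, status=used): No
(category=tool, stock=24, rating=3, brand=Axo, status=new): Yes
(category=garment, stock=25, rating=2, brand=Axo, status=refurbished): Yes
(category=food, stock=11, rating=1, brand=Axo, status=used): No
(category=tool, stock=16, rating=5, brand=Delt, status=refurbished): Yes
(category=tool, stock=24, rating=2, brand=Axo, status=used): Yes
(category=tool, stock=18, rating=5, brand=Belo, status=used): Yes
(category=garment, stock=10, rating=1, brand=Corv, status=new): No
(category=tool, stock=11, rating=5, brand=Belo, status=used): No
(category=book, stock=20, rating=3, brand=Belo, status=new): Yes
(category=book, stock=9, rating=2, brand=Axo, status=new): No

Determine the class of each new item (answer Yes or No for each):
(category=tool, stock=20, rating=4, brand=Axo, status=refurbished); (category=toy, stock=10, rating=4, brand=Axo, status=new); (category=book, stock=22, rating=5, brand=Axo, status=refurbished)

Yes, No, Yes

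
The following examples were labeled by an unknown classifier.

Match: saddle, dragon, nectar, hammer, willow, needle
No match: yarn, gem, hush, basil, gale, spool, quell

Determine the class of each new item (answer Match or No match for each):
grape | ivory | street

Rule: length 6. This holds for each 'Match' example and fails for each 'No match' one.
grape — length 5, hence No match.
ivory — length 5, hence No match.
street — length 6, hence Match.

No match, No match, Match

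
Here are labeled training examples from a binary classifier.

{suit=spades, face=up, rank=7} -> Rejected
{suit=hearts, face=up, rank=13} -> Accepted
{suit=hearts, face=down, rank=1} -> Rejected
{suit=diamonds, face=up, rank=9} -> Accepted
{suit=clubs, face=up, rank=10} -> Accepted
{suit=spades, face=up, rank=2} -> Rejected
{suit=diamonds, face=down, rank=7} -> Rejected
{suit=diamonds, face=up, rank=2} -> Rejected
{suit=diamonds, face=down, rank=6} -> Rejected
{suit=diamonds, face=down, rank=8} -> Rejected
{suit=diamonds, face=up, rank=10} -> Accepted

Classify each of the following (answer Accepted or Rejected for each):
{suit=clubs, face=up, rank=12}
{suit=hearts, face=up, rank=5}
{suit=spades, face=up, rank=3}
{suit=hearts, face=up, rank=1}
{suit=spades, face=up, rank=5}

Accepted, Rejected, Rejected, Rejected, Rejected

A rule that fits every label: rank ≥ 9 — true of each 'Accepted' example, false of each 'Rejected' one.
{suit=clubs, face=up, rank=12}: Accepted (rank = 12). {suit=hearts, face=up, rank=5}: Rejected (rank = 5). {suit=spades, face=up, rank=3}: Rejected (rank = 3). {suit=hearts, face=up, rank=1}: Rejected (rank = 1). {suit=spades, face=up, rank=5}: Rejected (rank = 5).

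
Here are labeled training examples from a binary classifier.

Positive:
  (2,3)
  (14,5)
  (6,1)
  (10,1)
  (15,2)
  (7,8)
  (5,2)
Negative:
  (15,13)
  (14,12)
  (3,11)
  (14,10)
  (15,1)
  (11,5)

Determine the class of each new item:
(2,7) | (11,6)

A rule that fits every label: sum is odd — true of each 'Positive' example, false of each 'Negative' one.
(2,7): 2+7 = 9 — matches, so Positive.
(11,6): 11+6 = 17 — matches, so Positive.

Positive, Positive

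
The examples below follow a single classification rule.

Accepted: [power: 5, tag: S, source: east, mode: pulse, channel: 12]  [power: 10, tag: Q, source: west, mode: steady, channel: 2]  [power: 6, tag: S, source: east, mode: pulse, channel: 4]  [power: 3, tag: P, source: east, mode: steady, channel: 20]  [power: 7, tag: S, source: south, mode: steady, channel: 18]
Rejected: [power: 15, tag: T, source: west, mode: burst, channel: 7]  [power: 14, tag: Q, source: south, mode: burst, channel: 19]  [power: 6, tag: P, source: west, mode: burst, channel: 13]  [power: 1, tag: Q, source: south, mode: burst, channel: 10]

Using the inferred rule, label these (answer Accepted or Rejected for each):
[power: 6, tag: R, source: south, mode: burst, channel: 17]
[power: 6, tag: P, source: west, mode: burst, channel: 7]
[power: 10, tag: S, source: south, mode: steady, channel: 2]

The pattern is that an item is 'Accepted' exactly when: mode is not burst.

Rejected, Rejected, Accepted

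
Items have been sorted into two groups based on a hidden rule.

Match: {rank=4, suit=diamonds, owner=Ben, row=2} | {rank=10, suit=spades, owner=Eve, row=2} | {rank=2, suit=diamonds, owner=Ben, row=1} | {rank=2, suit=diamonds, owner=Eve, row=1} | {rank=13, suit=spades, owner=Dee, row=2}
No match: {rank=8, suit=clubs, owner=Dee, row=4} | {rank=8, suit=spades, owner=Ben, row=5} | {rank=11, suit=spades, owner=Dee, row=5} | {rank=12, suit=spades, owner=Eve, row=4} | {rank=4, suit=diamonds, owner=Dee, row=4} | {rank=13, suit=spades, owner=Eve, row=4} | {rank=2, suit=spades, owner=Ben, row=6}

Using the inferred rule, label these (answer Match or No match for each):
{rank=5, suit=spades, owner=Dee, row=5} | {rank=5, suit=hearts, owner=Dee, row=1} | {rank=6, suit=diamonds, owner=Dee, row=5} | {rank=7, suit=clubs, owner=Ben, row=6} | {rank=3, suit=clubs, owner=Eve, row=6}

No match, Match, No match, No match, No match

The common property of the 'Match' items is: row ≤ 2. No 'No match' item has it.
{rank=5, suit=spades, owner=Dee, row=5}: row = 5, doesn't qualify → No match. {rank=5, suit=hearts, owner=Dee, row=1}: row = 1, has this property → Match. {rank=6, suit=diamonds, owner=Dee, row=5}: row = 5, doesn't qualify → No match. {rank=7, suit=clubs, owner=Ben, row=6}: row = 6, doesn't qualify → No match. {rank=3, suit=clubs, owner=Eve, row=6}: row = 6, doesn't qualify → No match.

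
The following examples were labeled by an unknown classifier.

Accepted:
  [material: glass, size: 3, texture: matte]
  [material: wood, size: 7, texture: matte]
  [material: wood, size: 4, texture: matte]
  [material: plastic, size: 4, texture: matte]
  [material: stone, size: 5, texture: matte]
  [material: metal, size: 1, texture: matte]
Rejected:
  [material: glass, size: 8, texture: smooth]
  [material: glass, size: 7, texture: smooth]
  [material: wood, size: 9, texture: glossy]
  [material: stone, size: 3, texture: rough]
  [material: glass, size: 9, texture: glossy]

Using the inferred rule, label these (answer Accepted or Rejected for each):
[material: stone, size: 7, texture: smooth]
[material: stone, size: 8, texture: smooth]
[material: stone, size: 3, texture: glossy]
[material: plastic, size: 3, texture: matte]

Rejected, Rejected, Rejected, Accepted

All 'Accepted' examples share one property — texture is matte — and every 'Rejected' example lacks it.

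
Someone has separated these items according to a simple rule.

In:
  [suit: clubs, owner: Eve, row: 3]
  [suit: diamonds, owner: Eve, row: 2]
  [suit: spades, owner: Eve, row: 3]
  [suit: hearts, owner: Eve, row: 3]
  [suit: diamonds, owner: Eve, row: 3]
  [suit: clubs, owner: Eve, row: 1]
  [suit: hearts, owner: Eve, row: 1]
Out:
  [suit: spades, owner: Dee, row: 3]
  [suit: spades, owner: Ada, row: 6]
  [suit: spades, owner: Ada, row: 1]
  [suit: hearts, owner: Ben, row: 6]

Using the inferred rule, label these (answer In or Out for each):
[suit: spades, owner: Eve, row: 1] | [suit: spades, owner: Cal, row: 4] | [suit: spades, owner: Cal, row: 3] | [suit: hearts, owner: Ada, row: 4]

In, Out, Out, Out

The classifier is using: owner is Eve.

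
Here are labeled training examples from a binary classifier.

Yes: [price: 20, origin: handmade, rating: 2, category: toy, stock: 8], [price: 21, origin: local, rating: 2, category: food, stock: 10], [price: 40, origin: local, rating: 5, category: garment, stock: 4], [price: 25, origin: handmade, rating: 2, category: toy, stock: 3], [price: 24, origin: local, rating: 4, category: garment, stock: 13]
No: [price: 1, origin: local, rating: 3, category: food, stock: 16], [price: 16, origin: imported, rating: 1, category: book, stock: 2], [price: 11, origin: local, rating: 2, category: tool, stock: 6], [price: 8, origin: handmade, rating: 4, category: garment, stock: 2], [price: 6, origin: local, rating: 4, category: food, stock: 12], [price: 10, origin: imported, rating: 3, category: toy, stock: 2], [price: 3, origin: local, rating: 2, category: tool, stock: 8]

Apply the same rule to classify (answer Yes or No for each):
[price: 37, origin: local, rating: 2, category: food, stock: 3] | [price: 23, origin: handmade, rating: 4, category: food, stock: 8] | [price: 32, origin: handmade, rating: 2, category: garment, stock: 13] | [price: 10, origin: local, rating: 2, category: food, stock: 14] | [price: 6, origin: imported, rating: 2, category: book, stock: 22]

Yes, Yes, Yes, No, No

The common property of the 'Yes' items is: price ≥ 20. No 'No' item has it.
[price: 37, origin: local, rating: 2, category: food, stock: 3] → price = 37 → Yes. [price: 23, origin: handmade, rating: 4, category: food, stock: 8] → price = 23 → Yes. [price: 32, origin: handmade, rating: 2, category: garment, stock: 13] → price = 32 → Yes. [price: 10, origin: local, rating: 2, category: food, stock: 14] → price = 10 → No. [price: 6, origin: imported, rating: 2, category: book, stock: 22] → price = 6 → No.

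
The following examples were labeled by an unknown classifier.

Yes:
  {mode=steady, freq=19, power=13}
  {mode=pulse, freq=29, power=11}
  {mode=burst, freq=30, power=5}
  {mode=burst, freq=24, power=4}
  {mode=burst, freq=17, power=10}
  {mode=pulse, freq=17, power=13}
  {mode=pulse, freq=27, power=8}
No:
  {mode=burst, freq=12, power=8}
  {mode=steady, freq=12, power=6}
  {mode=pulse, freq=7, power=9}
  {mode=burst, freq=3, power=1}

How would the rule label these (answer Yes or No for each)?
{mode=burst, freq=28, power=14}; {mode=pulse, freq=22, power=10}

Yes, Yes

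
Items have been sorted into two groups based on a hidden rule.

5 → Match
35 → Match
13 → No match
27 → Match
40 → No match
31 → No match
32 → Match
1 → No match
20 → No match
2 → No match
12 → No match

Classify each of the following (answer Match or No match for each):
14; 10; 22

The pattern is that an item is 'Match' exactly when: digit sum ≥ 5.
14 — digit sum 1+4 = 5, hence Match.
10 — digit sum 1+0 = 1, hence No match.
22 — digit sum 2+2 = 4, hence No match.

Match, No match, No match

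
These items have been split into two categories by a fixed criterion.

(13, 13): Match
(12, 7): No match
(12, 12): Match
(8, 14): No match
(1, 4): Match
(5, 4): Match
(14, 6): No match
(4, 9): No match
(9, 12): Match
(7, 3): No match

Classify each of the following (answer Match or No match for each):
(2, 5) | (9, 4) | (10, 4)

Match, No match, No match

The distinguishing property — |first − second| ≤ 3 — holds for all the 'Match' cases and none of the 'No match' cases.
(2, 5): |2−5| = 3 — meets the rule, so Match. (9, 4): |9−4| = 5 — does not fit, so No match. (10, 4): |10−4| = 6 — does not fit, so No match.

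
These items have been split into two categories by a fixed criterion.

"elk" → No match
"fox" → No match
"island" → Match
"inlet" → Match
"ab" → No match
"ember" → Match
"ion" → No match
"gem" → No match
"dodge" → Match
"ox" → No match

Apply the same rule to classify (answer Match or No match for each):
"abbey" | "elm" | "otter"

Match, No match, Match

The simplest hypothesis consistent with all the labels is: length ≥ 5.
"abbey": length 5, passes → Match. "elm": length 3, fails the rule → No match. "otter": length 5, passes → Match.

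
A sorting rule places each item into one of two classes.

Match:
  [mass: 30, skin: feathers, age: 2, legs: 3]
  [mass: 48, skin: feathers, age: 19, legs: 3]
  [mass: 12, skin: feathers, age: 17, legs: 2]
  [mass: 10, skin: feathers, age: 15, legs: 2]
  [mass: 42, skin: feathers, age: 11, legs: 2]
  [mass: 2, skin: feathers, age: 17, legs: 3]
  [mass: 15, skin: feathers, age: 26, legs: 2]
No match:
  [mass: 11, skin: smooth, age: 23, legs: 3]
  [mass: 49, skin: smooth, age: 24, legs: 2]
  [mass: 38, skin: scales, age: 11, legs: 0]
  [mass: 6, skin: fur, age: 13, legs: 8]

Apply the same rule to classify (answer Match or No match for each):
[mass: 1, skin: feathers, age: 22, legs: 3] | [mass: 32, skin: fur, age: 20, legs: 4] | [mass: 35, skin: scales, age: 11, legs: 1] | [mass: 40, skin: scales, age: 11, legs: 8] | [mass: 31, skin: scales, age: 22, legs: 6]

Match, No match, No match, No match, No match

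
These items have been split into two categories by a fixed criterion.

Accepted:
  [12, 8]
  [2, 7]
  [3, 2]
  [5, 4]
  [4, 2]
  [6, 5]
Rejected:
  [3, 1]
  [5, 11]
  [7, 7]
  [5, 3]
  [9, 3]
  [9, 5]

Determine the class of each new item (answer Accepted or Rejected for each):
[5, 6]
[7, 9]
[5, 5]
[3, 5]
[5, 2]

The pattern is that an item is 'Accepted' exactly when: product is even.
[5, 6] → 5·6 = 30 → Accepted. [7, 9] → 7·9 = 63 → Rejected. [5, 5] → 5·5 = 25 → Rejected. [3, 5] → 3·5 = 15 → Rejected. [5, 2] → 5·2 = 10 → Accepted.

Accepted, Rejected, Rejected, Rejected, Accepted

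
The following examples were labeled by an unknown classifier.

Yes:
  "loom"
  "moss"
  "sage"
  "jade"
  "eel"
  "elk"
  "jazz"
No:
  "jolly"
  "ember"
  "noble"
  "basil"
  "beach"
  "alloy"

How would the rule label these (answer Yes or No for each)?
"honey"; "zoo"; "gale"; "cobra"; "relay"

No, Yes, Yes, No, No

'Yes' ⟺ length ≤ 4.
"honey": length 5 — does not satisfy this, so No.
"zoo": length 3 — passes, so Yes.
"gale": length 4 — passes, so Yes.
"cobra": length 5 — does not satisfy this, so No.
"relay": length 5 — does not satisfy this, so No.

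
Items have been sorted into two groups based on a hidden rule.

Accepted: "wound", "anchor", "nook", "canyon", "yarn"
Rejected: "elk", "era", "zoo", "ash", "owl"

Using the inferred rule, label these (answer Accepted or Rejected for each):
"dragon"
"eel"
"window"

Accepted, Rejected, Accepted

The simplest hypothesis consistent with all the labels is: contains 'n'.
Accepted: "dragon", since has 'n'.
Rejected: "eel", since no 'n'.
Accepted: "window", since has 'n'.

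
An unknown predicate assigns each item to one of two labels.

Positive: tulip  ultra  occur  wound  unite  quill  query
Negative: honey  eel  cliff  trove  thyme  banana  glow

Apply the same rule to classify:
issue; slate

Positive, Negative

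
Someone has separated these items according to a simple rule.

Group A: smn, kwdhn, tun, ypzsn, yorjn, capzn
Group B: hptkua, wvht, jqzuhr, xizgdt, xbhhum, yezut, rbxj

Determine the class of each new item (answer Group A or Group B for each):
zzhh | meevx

Group B, Group B

A rule that fits every label: contains 'n' — true of each 'Group A' example, false of each 'Group B' one.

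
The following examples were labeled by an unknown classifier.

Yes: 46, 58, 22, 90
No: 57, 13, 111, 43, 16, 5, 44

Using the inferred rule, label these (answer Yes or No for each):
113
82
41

The common property of the 'Yes' items is: ≡ 2 (mod 4). No 'No' item has it.
113 → 113 mod 4 = 1 → No.
82 → 82 mod 4 = 2 → Yes.
41 → 41 mod 4 = 1 → No.

No, Yes, No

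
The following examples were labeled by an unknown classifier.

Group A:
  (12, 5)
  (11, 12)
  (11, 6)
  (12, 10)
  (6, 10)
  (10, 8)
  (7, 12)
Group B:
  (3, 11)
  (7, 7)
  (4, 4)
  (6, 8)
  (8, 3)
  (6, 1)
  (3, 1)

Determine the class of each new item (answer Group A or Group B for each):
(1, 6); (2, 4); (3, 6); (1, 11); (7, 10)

Group B, Group B, Group B, Group B, Group A

The common property of the 'Group A' items is: sum ≥ 16. No 'Group B' item has it.
Group B: (1, 6), since 1+6 = 7. Group B: (2, 4), since 2+4 = 6. Group B: (3, 6), since 3+6 = 9. Group B: (1, 11), since 1+11 = 12. Group A: (7, 10), since 7+10 = 17.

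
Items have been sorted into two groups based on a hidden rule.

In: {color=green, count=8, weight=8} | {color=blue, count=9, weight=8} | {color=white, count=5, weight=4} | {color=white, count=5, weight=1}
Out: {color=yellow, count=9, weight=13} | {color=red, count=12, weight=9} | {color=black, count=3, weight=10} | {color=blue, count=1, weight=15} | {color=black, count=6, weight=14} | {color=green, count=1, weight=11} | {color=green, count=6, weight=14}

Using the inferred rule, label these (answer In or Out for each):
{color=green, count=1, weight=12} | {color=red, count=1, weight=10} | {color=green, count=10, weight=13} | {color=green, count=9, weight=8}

Every 'In' example satisfies: weight ≤ 8. None of the 'Out' examples do.
{color=green, count=1, weight=12} — weight = 12, hence Out. {color=red, count=1, weight=10} — weight = 10, hence Out. {color=green, count=10, weight=13} — weight = 13, hence Out. {color=green, count=9, weight=8} — weight = 8, hence In.

Out, Out, Out, In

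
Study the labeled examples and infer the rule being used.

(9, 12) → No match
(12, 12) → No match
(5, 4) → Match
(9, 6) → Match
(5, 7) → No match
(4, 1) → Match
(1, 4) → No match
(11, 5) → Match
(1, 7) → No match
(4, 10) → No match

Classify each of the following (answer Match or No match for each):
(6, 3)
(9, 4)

Match, Match

Looking at the examples, the only property every 'Match' case has and every 'No match' case lacks is: first > second.
(6, 3) — 6 > 3, hence Match.
(9, 4) — 9 > 4, hence Match.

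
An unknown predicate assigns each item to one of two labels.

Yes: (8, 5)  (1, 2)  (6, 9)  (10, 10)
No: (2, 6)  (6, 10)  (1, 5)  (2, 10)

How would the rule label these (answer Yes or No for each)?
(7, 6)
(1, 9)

A rule that fits every label: |first − second| ≤ 3 — true of each 'Yes' example, false of each 'No' one.
(7, 6): |7−6| = 1 — passes, so Yes. (1, 9): |1−9| = 8 — doesn't qualify, so No.

Yes, No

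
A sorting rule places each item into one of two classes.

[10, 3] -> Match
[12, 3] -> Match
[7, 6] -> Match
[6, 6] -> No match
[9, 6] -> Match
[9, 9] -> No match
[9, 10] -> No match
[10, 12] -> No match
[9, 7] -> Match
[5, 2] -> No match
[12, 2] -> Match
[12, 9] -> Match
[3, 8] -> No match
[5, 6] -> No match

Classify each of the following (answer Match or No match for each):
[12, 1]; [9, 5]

Match, Match

Rule: first > second AND sum ≥ 11. This holds for each 'Match' example and fails for each 'No match' one.
[12, 1] → 12 > 1, 12+1 = 13 → Match.
[9, 5] → 9 > 5, 9+5 = 14 → Match.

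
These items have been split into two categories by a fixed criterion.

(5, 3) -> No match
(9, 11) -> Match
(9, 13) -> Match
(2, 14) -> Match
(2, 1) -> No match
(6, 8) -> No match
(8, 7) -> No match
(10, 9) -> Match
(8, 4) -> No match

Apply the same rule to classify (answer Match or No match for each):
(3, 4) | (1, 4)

'Match' ⟺ sum ≥ 16.
(3, 4) — 3+4 = 7, hence No match.
(1, 4) — 1+4 = 5, hence No match.

No match, No match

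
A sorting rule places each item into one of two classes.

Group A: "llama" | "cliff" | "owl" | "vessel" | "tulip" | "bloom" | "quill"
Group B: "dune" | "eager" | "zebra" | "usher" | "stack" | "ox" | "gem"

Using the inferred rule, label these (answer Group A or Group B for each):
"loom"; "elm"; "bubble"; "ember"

Rule: contains 'l'. This holds for each 'Group A' example and fails for each 'Group B' one.

Group A, Group A, Group A, Group B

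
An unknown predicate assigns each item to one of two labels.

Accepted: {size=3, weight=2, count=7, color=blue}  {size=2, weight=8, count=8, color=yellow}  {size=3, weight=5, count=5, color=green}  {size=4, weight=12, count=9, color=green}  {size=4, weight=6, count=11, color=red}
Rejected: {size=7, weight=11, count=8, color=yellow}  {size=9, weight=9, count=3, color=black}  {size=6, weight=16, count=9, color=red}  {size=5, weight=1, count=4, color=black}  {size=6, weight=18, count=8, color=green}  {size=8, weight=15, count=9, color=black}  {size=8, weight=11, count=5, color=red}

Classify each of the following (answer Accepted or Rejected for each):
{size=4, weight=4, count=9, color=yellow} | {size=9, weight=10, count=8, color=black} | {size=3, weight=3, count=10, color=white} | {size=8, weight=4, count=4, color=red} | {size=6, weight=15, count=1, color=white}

Accepted, Rejected, Accepted, Rejected, Rejected

The distinguishing property — size ≤ 4 — holds for all the 'Accepted' cases and none of the 'Rejected' cases.
Accepted: {size=4, weight=4, count=9, color=yellow}, since size = 4. Rejected: {size=9, weight=10, count=8, color=black}, since size = 9. Accepted: {size=3, weight=3, count=10, color=white}, since size = 3. Rejected: {size=8, weight=4, count=4, color=red}, since size = 8. Rejected: {size=6, weight=15, count=1, color=white}, since size = 6.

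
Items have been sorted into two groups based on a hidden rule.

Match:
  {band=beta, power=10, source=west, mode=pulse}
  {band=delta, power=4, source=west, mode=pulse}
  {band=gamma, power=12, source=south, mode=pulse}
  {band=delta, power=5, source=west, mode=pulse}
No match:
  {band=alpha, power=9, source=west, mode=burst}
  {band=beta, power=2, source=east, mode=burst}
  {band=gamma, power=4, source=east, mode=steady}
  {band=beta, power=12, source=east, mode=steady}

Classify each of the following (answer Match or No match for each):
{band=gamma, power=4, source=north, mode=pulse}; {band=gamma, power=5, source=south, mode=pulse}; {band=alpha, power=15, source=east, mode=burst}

All 'Match' examples share one property — mode is pulse — and every 'No match' example lacks it.
{band=gamma, power=4, source=north, mode=pulse} → mode is pulse → Match.
{band=gamma, power=5, source=south, mode=pulse} → mode is pulse → Match.
{band=alpha, power=15, source=east, mode=burst} → mode is burst → No match.

Match, Match, No match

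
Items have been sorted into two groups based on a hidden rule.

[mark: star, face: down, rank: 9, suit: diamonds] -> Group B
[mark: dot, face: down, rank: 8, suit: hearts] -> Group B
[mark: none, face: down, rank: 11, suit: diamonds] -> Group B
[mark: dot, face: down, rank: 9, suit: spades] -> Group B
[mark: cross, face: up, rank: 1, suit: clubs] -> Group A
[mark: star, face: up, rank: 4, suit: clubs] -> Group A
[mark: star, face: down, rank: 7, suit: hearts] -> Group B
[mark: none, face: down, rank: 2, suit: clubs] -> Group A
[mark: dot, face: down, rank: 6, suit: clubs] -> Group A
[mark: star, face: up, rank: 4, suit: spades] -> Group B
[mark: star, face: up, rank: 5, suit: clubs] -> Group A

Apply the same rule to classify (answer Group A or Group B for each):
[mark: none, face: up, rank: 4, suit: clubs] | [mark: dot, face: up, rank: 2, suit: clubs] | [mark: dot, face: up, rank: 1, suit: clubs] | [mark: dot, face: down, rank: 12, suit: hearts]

The common property of the 'Group A' items is: suit is clubs. No 'Group B' item has it.
Group A: [mark: none, face: up, rank: 4, suit: clubs], since suit is clubs.
Group A: [mark: dot, face: up, rank: 2, suit: clubs], since suit is clubs.
Group A: [mark: dot, face: up, rank: 1, suit: clubs], since suit is clubs.
Group B: [mark: dot, face: down, rank: 12, suit: hearts], since suit is hearts.

Group A, Group A, Group A, Group B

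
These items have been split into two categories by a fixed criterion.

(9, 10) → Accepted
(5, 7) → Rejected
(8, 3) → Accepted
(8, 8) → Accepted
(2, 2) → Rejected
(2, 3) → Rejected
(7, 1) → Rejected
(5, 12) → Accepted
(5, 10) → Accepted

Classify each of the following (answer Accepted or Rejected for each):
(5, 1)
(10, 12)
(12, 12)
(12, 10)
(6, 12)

Rule: max ≥ 8. This holds for each 'Accepted' example and fails for each 'Rejected' one.
(5, 1) → max 5 → Rejected. (10, 12) → max 12 → Accepted. (12, 12) → max 12 → Accepted. (12, 10) → max 12 → Accepted. (6, 12) → max 12 → Accepted.

Rejected, Accepted, Accepted, Accepted, Accepted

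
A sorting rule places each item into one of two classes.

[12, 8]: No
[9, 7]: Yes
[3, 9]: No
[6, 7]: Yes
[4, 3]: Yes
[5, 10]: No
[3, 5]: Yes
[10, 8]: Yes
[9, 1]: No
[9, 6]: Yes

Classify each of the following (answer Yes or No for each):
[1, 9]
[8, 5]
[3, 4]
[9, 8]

No, Yes, Yes, Yes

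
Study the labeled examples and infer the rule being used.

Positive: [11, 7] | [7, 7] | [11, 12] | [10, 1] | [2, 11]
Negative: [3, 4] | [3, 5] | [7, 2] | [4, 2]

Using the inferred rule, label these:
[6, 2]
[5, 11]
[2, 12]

Negative, Positive, Positive

All 'Positive' examples share one property — sum ≥ 11 — and every 'Negative' example lacks it.
[6, 2]: Negative (6+2 = 8).
[5, 11]: Positive (5+11 = 16).
[2, 12]: Positive (2+12 = 14).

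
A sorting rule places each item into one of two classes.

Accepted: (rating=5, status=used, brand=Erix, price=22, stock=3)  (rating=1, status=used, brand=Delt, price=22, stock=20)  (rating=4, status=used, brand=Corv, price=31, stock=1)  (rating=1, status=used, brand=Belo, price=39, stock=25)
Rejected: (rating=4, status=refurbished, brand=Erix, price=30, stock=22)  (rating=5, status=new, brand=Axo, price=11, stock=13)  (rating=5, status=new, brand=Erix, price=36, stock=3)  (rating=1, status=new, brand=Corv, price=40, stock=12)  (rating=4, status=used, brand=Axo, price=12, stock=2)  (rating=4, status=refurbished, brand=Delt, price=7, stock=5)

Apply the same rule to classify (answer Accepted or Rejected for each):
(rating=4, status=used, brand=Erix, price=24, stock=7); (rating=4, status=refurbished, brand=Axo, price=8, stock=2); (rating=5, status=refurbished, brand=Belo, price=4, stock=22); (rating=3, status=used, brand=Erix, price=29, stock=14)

Accepted, Rejected, Rejected, Accepted

The classifier is using: status is used AND price ≥ 22.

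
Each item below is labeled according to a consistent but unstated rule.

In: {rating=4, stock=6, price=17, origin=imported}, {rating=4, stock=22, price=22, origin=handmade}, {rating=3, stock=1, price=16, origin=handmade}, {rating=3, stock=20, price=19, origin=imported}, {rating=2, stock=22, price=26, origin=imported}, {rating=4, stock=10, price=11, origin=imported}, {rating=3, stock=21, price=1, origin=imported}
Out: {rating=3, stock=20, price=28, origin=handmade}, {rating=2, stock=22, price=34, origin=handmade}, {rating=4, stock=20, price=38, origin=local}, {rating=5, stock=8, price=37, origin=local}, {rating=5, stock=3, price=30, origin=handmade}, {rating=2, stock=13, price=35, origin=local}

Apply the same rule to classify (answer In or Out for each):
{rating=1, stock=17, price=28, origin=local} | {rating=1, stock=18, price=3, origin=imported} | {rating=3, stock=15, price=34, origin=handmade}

Out, In, Out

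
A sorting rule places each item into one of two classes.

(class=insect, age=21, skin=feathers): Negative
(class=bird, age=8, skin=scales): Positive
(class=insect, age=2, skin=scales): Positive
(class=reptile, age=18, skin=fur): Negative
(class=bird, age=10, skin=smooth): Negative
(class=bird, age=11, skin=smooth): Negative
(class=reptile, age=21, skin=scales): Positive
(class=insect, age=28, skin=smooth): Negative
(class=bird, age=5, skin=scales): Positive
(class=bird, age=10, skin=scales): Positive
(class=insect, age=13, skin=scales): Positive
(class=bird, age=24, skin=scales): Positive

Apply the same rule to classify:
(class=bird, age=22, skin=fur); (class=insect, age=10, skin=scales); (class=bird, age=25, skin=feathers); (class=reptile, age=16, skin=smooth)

Negative, Positive, Negative, Negative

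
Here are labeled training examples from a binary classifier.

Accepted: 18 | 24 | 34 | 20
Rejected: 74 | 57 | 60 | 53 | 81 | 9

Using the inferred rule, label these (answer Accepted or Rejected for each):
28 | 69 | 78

Accepted, Rejected, Rejected

The simplest hypothesis consistent with all the labels is: even AND at most 34.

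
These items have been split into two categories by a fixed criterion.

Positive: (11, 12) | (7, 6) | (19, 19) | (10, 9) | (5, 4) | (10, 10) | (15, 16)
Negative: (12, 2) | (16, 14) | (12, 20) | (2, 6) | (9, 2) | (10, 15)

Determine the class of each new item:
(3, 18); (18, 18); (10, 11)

A rule that fits every label: |first − second| ≤ 1 — true of each 'Positive' example, false of each 'Negative' one.

Negative, Positive, Positive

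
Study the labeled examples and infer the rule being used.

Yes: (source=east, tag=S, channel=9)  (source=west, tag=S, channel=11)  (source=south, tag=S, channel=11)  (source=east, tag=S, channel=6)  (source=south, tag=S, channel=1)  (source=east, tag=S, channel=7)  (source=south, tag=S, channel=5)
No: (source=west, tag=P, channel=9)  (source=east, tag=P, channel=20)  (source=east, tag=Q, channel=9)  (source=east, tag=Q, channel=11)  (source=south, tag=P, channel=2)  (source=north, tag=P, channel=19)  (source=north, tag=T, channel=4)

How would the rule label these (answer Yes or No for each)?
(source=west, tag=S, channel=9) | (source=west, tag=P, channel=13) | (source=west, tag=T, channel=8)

Yes, No, No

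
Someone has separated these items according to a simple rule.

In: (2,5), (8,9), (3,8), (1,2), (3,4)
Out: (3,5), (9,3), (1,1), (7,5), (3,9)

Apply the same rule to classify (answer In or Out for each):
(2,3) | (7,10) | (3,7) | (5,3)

The classifier is using: sum is odd.

In, In, Out, Out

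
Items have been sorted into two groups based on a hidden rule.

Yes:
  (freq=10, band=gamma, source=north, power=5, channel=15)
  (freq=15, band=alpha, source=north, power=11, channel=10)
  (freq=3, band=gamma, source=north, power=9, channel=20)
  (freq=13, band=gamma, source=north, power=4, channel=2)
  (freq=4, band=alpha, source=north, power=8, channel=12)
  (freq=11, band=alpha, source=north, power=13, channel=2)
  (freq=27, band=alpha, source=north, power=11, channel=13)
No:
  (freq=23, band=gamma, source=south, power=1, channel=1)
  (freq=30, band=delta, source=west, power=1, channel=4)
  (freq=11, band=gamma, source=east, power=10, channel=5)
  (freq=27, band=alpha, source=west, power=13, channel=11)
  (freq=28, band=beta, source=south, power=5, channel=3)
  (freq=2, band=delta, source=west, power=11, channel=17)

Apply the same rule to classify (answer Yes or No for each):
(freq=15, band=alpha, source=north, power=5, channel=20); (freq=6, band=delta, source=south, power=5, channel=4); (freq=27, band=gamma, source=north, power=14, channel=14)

Yes, No, Yes

Rule: source is north. This holds for each 'Yes' example and fails for each 'No' one.
(freq=15, band=alpha, source=north, power=5, channel=20): Yes (source is north).
(freq=6, band=delta, source=south, power=5, channel=4): No (source is south).
(freq=27, band=gamma, source=north, power=14, channel=14): Yes (source is north).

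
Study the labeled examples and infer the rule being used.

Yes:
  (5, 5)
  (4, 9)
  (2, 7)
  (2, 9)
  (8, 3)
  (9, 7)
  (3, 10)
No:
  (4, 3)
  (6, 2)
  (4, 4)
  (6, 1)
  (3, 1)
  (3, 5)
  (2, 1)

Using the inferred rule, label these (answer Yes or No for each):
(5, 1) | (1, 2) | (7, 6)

'Yes' ⟺ sum ≥ 9.
(5, 1): 5+1 = 6 — doesn't match, so No. (1, 2): 1+2 = 3 — doesn't match, so No. (7, 6): 7+6 = 13 — fits, so Yes.

No, No, Yes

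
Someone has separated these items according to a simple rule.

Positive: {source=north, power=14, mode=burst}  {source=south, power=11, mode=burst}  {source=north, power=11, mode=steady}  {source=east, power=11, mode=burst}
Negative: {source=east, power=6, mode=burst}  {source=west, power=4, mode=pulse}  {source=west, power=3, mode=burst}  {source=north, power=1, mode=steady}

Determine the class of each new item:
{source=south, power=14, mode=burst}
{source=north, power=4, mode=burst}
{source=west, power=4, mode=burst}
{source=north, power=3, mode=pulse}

Positive, Negative, Negative, Negative

'Positive' ⟺ power ≥ 11.
{source=south, power=14, mode=burst} → power = 14 → Positive.
{source=north, power=4, mode=burst} → power = 4 → Negative.
{source=west, power=4, mode=burst} → power = 4 → Negative.
{source=north, power=3, mode=pulse} → power = 3 → Negative.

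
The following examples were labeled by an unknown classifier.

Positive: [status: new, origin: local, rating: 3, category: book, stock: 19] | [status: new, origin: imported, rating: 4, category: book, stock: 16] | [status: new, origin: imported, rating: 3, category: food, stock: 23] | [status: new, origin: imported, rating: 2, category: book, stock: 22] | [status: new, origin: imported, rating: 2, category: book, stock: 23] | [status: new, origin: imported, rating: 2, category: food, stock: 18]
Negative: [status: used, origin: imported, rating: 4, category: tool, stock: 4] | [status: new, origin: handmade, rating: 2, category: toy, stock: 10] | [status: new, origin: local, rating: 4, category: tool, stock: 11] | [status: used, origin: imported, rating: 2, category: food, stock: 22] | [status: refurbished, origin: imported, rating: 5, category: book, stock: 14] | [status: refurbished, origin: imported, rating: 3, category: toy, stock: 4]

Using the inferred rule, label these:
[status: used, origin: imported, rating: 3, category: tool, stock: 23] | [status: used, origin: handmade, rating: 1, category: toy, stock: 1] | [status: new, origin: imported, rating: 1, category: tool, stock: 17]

Negative, Negative, Positive

One predicate separates the groups cleanly: status is new AND stock ≥ 14.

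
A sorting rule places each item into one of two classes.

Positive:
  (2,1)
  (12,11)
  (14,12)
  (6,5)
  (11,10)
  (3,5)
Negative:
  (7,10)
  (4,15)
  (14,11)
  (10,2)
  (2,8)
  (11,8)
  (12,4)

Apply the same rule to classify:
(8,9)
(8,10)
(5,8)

The rule appears to be: |first − second| ≤ 2.
(8,9): |8−9| = 1 — passes, so Positive.
(8,10): |8−10| = 2 — passes, so Positive.
(5,8): |5−8| = 3 — does not satisfy this, so Negative.

Positive, Positive, Negative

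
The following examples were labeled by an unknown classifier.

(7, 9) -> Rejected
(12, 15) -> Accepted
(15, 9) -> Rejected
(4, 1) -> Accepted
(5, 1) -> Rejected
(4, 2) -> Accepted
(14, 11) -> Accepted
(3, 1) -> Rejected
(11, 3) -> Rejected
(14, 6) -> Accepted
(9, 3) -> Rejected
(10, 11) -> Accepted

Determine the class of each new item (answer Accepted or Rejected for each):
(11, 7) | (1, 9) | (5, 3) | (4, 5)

The distinguishing property — first is even — holds for all the 'Accepted' cases and none of the 'Rejected' cases.
(11, 7): first 11 — fails this test, so Rejected.
(1, 9): first 1 — fails this test, so Rejected.
(5, 3): first 5 — fails this test, so Rejected.
(4, 5): first 4 — meets the rule, so Accepted.

Rejected, Rejected, Rejected, Accepted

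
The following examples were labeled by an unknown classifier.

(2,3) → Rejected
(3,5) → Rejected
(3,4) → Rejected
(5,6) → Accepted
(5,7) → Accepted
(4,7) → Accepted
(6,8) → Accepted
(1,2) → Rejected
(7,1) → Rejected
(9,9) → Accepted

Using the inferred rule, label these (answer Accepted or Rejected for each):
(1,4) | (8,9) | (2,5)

Rejected, Accepted, Rejected

The distinguishing property — sum ≥ 11 — holds for all the 'Accepted' cases and none of the 'Rejected' cases.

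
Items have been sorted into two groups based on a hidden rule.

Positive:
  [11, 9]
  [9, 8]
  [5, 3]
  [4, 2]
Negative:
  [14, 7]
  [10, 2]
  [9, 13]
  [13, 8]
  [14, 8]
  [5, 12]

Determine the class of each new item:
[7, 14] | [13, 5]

'Positive' ⟺ |first − second| ≤ 2.
[7, 14] — |7−14| = 7, hence Negative. [13, 5] — |13−5| = 8, hence Negative.

Negative, Negative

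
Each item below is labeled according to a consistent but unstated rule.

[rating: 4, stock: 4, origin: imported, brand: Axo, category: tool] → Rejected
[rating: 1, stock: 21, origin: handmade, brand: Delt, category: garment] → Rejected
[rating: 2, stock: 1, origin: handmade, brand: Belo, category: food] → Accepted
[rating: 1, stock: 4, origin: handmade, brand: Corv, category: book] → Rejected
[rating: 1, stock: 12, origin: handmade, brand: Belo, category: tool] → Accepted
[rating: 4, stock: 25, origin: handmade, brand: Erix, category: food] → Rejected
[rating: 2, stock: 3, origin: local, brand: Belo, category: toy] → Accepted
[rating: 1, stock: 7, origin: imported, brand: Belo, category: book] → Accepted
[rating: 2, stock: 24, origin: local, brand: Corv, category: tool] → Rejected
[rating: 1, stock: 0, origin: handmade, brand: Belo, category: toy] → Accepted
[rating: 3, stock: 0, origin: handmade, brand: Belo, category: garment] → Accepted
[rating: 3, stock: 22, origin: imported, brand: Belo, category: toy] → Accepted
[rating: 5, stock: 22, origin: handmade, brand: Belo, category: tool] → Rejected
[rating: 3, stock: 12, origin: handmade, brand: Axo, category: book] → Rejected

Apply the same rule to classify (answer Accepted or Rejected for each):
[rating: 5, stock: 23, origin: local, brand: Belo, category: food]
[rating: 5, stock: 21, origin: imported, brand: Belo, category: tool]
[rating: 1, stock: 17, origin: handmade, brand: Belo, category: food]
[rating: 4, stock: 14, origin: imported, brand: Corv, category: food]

A rule that fits every label: brand is Belo AND rating ≤ 3 — true of each 'Accepted' example, false of each 'Rejected' one.
[rating: 5, stock: 23, origin: local, brand: Belo, category: food]: Rejected (brand is Belo, rating = 5). [rating: 5, stock: 21, origin: imported, brand: Belo, category: tool]: Rejected (brand is Belo, rating = 5). [rating: 1, stock: 17, origin: handmade, brand: Belo, category: food]: Accepted (brand is Belo, rating = 1). [rating: 4, stock: 14, origin: imported, brand: Corv, category: food]: Rejected (brand is Corv, rating = 4).

Rejected, Rejected, Accepted, Rejected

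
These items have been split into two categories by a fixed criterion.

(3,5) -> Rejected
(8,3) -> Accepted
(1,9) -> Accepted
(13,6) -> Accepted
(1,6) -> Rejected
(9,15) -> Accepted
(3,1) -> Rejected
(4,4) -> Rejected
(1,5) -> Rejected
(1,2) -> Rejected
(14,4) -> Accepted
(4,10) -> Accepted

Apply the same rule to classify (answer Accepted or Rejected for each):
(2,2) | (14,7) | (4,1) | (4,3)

'Accepted' ⟺ sum ≥ 10.
(2,2): Rejected (2+2 = 4). (14,7): Accepted (14+7 = 21). (4,1): Rejected (4+1 = 5). (4,3): Rejected (4+3 = 7).

Rejected, Accepted, Rejected, Rejected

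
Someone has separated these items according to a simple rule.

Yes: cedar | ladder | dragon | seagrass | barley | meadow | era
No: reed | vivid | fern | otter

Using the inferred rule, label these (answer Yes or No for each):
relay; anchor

Rule: contains 'a'. This holds for each 'Yes' example and fails for each 'No' one.
relay — has 'a', hence Yes. anchor — has 'a', hence Yes.

Yes, Yes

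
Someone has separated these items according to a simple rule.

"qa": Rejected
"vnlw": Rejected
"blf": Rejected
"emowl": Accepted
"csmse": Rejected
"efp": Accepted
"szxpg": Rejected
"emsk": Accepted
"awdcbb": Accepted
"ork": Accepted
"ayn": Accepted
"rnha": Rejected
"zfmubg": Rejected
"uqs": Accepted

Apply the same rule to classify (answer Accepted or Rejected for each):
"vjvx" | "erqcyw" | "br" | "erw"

The simplest hypothesis consistent with all the labels is: starts with a vowel.
"vjvx": Rejected (starts with 'v').
"erqcyw": Accepted (starts with 'e').
"br": Rejected (starts with 'b').
"erw": Accepted (starts with 'e').

Rejected, Accepted, Rejected, Accepted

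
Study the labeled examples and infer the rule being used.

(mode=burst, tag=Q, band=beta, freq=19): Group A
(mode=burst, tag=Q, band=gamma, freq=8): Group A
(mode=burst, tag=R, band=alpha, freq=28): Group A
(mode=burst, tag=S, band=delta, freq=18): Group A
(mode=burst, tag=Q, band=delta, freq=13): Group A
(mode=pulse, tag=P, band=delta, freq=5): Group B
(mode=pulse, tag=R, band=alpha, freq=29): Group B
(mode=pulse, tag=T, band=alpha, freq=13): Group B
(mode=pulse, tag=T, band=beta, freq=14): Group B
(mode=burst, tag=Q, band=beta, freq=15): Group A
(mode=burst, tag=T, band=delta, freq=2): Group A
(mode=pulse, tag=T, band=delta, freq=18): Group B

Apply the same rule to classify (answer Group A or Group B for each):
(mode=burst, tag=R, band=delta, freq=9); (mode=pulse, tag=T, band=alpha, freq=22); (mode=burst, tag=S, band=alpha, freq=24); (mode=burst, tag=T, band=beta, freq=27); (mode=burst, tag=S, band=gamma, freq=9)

The common property of the 'Group A' items is: mode is burst. No 'Group B' item has it.

Group A, Group B, Group A, Group A, Group A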